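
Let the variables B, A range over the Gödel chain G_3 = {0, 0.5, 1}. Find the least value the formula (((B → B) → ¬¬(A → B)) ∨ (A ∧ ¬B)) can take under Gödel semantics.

The minimum is attained at B = 0, A = 0.5:
  (B → B): 0 ≤ 0, so result = 1
  (A → B): 0.5 > 0, so result = 0
  ¬(A → B): Gödel ¬ of 0 = 1 (operand is 0)
  ¬¬(A → B): Gödel ¬ of 1 = 0 (operand ≠ 0)
  ((B → B) → ¬¬(A → B)): 1 > 0, so result = 0
  ¬B: Gödel ¬ of 0 = 1 (operand is 0)
  (A ∧ ¬B) = min(0.5, 1) = 0.5
  (((B → B) → ¬¬(A → B)) ∨ (A ∧ ¬B)) = max(0, 0.5) = 0.5
Checking all 9 assignments confirms none give a value below 0.50.

0.50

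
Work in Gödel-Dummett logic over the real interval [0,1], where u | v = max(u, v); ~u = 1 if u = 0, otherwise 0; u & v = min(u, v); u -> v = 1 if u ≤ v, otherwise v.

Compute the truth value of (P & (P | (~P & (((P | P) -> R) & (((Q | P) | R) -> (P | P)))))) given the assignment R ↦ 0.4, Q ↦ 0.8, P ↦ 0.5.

~P: Gödel ¬ of 0.5 = 0 (operand ≠ 0)
(P | P) = max(0.5, 0.5) = 0.5
((P | P) -> R): 0.5 > 0.4, so result = 0.4
(Q | P) = max(0.8, 0.5) = 0.8
((Q | P) | R) = max(0.8, 0.4) = 0.8
(P | P) = max(0.5, 0.5) = 0.5
(((Q | P) | R) -> (P | P)): 0.8 > 0.5, so result = 0.5
(((P | P) -> R) & (((Q | P) | R) -> (P | P))) = min(0.4, 0.5) = 0.4
(~P & (((P | P) -> R) & (((Q | P) | R) -> (P | P)))) = min(0, 0.4) = 0
(P | (~P & (((P | P) -> R) & (((Q | P) | R) -> (P | P))))) = max(0.5, 0) = 0.5
(P & (P | (~P & (((P | P) -> R) & (((Q | P) | R) -> (P | P)))))) = min(0.5, 0.5) = 0.5

0.50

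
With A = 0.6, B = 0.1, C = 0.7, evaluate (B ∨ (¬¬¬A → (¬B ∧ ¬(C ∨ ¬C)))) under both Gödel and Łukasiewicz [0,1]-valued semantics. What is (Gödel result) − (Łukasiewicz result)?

Gödel evaluation:
  ¬A: Gödel ¬ of 0.6 = 0 (operand ≠ 0)
  ¬¬A: Gödel ¬ of 0 = 1 (operand is 0)
  ¬¬¬A: Gödel ¬ of 1 = 0 (operand ≠ 0)
  ¬B: Gödel ¬ of 0.1 = 0 (operand ≠ 0)
  ¬C: Gödel ¬ of 0.7 = 0 (operand ≠ 0)
  (C ∨ ¬C) = max(0.7, 0) = 0.7
  ¬(C ∨ ¬C): Gödel ¬ of 0.7 = 0 (operand ≠ 0)
  (¬B ∧ ¬(C ∨ ¬C)) = min(0, 0) = 0
  (¬¬¬A → (¬B ∧ ¬(C ∨ ¬C))): 0 ≤ 0, so result = 1
  (B ∨ (¬¬¬A → (¬B ∧ ¬(C ∨ ¬C)))) = max(0.1, 1) = 1
  Gödel value = 1
Łukasiewicz evaluation:
  ¬A: Łukasiewicz ¬ gives 1 − 0.6 = 0.4
  ¬¬A: Łukasiewicz ¬ gives 1 − 0.4 = 0.6
  ¬¬¬A: Łukasiewicz ¬ gives 1 − 0.6 = 0.4
  ¬B: Łukasiewicz ¬ gives 1 − 0.1 = 0.9
  ¬C: Łukasiewicz ¬ gives 1 − 0.7 = 0.3
  (C ∨ ¬C) = max(0.7, 0.3) = 0.7
  ¬(C ∨ ¬C): Łukasiewicz ¬ gives 1 − 0.7 = 0.3
  (¬B ∧ ¬(C ∨ ¬C)) = min(0.9, 0.3) = 0.3
  (¬¬¬A → (¬B ∧ ¬(C ∨ ¬C))): min(1, 1 − 0.4 + 0.3) = 0.9
  (B ∨ (¬¬¬A → (¬B ∧ ¬(C ∨ ¬C)))) = max(0.1, 0.9) = 0.9
  Łukasiewicz value = 0.9
Difference: 1 − 0.9 = 0.10

0.10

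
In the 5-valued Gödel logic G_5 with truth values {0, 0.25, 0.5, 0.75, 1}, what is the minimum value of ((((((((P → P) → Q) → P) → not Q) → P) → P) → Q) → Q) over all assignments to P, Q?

0.25

The minimum is attained at P = 0.25, Q = 0.25:
  (P → P): 0.25 ≤ 0.25, so result = 1
  ((P → P) → Q): 1 > 0.25, so result = 0.25
  (((P → P) → Q) → P): 0.25 ≤ 0.25, so result = 1
  not Q: Gödel ¬ of 0.25 = 0 (operand ≠ 0)
  ((((P → P) → Q) → P) → not Q): 1 > 0, so result = 0
  (((((P → P) → Q) → P) → not Q) → P): 0 ≤ 0.25, so result = 1
  ((((((P → P) → Q) → P) → not Q) → P) → P): 1 > 0.25, so result = 0.25
  (((((((P → P) → Q) → P) → not Q) → P) → P) → Q): 0.25 ≤ 0.25, so result = 1
  ((((((((P → P) → Q) → P) → not Q) → P) → P) → Q) → Q): 1 > 0.25, so result = 0.25
Checking all 25 assignments confirms none give a value below 0.25.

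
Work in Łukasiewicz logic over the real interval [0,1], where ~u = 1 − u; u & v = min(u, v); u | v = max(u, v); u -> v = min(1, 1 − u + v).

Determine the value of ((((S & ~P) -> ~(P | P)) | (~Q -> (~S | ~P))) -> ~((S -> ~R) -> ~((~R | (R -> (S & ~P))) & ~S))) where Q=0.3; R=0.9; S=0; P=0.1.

0.10

~P: Łukasiewicz ¬ gives 1 − 0.1 = 0.9
(S & ~P) = min(0, 0.9) = 0
(P | P) = max(0.1, 0.1) = 0.1
~(P | P): Łukasiewicz ¬ gives 1 − 0.1 = 0.9
((S & ~P) -> ~(P | P)): min(1, 1 − 0 + 0.9) = 1
~Q: Łukasiewicz ¬ gives 1 − 0.3 = 0.7
~S: Łukasiewicz ¬ gives 1 − 0 = 1
~P: Łukasiewicz ¬ gives 1 − 0.1 = 0.9
(~S | ~P) = max(1, 0.9) = 1
(~Q -> (~S | ~P)): min(1, 1 − 0.7 + 1) = 1
(((S & ~P) -> ~(P | P)) | (~Q -> (~S | ~P))) = max(1, 1) = 1
~R: Łukasiewicz ¬ gives 1 − 0.9 = 0.1
(S -> ~R): min(1, 1 − 0 + 0.1) = 1
~R: Łukasiewicz ¬ gives 1 − 0.9 = 0.1
~P: Łukasiewicz ¬ gives 1 − 0.1 = 0.9
(S & ~P) = min(0, 0.9) = 0
(R -> (S & ~P)): min(1, 1 − 0.9 + 0) = 0.1
(~R | (R -> (S & ~P))) = max(0.1, 0.1) = 0.1
~S: Łukasiewicz ¬ gives 1 − 0 = 1
((~R | (R -> (S & ~P))) & ~S) = min(0.1, 1) = 0.1
~((~R | (R -> (S & ~P))) & ~S): Łukasiewicz ¬ gives 1 − 0.1 = 0.9
((S -> ~R) -> ~((~R | (R -> (S & ~P))) & ~S)): min(1, 1 − 1 + 0.9) = 0.9
~((S -> ~R) -> ~((~R | (R -> (S & ~P))) & ~S)): Łukasiewicz ¬ gives 1 − 0.9 = 0.1
((((S & ~P) -> ~(P | P)) | (~Q -> (~S | ~P))) -> ~((S -> ~R) -> ~((~R | (R -> (S & ~P))) & ~S))): min(1, 1 − 1 + 0.1) = 0.1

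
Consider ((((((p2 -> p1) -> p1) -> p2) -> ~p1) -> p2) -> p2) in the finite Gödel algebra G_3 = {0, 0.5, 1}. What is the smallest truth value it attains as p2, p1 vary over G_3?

0.50

The minimum is attained at p2 = 0.5, p1 = 0.5:
  (p2 -> p1): 0.5 ≤ 0.5, so result = 1
  ((p2 -> p1) -> p1): 1 > 0.5, so result = 0.5
  (((p2 -> p1) -> p1) -> p2): 0.5 ≤ 0.5, so result = 1
  ~p1: Gödel ¬ of 0.5 = 0 (operand ≠ 0)
  ((((p2 -> p1) -> p1) -> p2) -> ~p1): 1 > 0, so result = 0
  (((((p2 -> p1) -> p1) -> p2) -> ~p1) -> p2): 0 ≤ 0.5, so result = 1
  ((((((p2 -> p1) -> p1) -> p2) -> ~p1) -> p2) -> p2): 1 > 0.5, so result = 0.5
Checking all 9 assignments confirms none give a value below 0.50.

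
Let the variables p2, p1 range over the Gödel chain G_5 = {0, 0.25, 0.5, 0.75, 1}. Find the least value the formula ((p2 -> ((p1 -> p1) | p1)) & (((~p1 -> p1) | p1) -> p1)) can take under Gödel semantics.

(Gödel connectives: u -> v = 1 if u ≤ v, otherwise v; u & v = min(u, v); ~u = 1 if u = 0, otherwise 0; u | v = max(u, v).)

The minimum is attained at p2 = 0, p1 = 0.25:
  (p1 -> p1): 0.25 ≤ 0.25, so result = 1
  ((p1 -> p1) | p1) = max(1, 0.25) = 1
  (p2 -> ((p1 -> p1) | p1)): 0 ≤ 1, so result = 1
  ~p1: Gödel ¬ of 0.25 = 0 (operand ≠ 0)
  (~p1 -> p1): 0 ≤ 0.25, so result = 1
  ((~p1 -> p1) | p1) = max(1, 0.25) = 1
  (((~p1 -> p1) | p1) -> p1): 1 > 0.25, so result = 0.25
  ((p2 -> ((p1 -> p1) | p1)) & (((~p1 -> p1) | p1) -> p1)) = min(1, 0.25) = 0.25
Checking all 25 assignments confirms none give a value below 0.25.

0.25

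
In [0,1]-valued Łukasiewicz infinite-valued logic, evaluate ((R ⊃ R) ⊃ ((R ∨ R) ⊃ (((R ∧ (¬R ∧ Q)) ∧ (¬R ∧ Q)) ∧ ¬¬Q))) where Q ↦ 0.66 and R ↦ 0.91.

(R ⊃ R): min(1, 1 − 0.91 + 0.91) = 1
(R ∨ R) = max(0.91, 0.91) = 0.91
¬R: Łukasiewicz ¬ gives 1 − 0.91 = 0.09
(¬R ∧ Q) = min(0.09, 0.66) = 0.09
(R ∧ (¬R ∧ Q)) = min(0.91, 0.09) = 0.09
¬R: Łukasiewicz ¬ gives 1 − 0.91 = 0.09
(¬R ∧ Q) = min(0.09, 0.66) = 0.09
((R ∧ (¬R ∧ Q)) ∧ (¬R ∧ Q)) = min(0.09, 0.09) = 0.09
¬Q: Łukasiewicz ¬ gives 1 − 0.66 = 0.34
¬¬Q: Łukasiewicz ¬ gives 1 − 0.34 = 0.66
(((R ∧ (¬R ∧ Q)) ∧ (¬R ∧ Q)) ∧ ¬¬Q) = min(0.09, 0.66) = 0.09
((R ∨ R) ⊃ (((R ∧ (¬R ∧ Q)) ∧ (¬R ∧ Q)) ∧ ¬¬Q)): min(1, 1 − 0.91 + 0.09) = 0.18
((R ⊃ R) ⊃ ((R ∨ R) ⊃ (((R ∧ (¬R ∧ Q)) ∧ (¬R ∧ Q)) ∧ ¬¬Q))): min(1, 1 − 1 + 0.18) = 0.18

0.18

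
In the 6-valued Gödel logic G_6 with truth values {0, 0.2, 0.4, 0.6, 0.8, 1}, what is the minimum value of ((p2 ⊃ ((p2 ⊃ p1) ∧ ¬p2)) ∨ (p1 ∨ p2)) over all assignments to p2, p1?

0.20

The minimum is attained at p2 = 0.2, p1 = 0:
  (p2 ⊃ p1): 0.2 > 0, so result = 0
  ¬p2: Gödel ¬ of 0.2 = 0 (operand ≠ 0)
  ((p2 ⊃ p1) ∧ ¬p2) = min(0, 0) = 0
  (p2 ⊃ ((p2 ⊃ p1) ∧ ¬p2)): 0.2 > 0, so result = 0
  (p1 ∨ p2) = max(0, 0.2) = 0.2
  ((p2 ⊃ ((p2 ⊃ p1) ∧ ¬p2)) ∨ (p1 ∨ p2)) = max(0, 0.2) = 0.2
Checking all 36 assignments confirms none give a value below 0.20.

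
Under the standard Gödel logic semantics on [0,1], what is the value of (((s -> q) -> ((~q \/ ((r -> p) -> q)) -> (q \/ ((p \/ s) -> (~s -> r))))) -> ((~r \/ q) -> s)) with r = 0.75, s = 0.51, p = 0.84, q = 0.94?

0.51

(s -> q): 0.51 ≤ 0.94, so result = 1
~q: Gödel ¬ of 0.94 = 0 (operand ≠ 0)
(r -> p): 0.75 ≤ 0.84, so result = 1
((r -> p) -> q): 1 > 0.94, so result = 0.94
(~q \/ ((r -> p) -> q)) = max(0, 0.94) = 0.94
(p \/ s) = max(0.84, 0.51) = 0.84
~s: Gödel ¬ of 0.51 = 0 (operand ≠ 0)
(~s -> r): 0 ≤ 0.75, so result = 1
((p \/ s) -> (~s -> r)): 0.84 ≤ 1, so result = 1
(q \/ ((p \/ s) -> (~s -> r))) = max(0.94, 1) = 1
((~q \/ ((r -> p) -> q)) -> (q \/ ((p \/ s) -> (~s -> r)))): 0.94 ≤ 1, so result = 1
((s -> q) -> ((~q \/ ((r -> p) -> q)) -> (q \/ ((p \/ s) -> (~s -> r))))): 1 ≤ 1, so result = 1
~r: Gödel ¬ of 0.75 = 0 (operand ≠ 0)
(~r \/ q) = max(0, 0.94) = 0.94
((~r \/ q) -> s): 0.94 > 0.51, so result = 0.51
(((s -> q) -> ((~q \/ ((r -> p) -> q)) -> (q \/ ((p \/ s) -> (~s -> r))))) -> ((~r \/ q) -> s)): 1 > 0.51, so result = 0.51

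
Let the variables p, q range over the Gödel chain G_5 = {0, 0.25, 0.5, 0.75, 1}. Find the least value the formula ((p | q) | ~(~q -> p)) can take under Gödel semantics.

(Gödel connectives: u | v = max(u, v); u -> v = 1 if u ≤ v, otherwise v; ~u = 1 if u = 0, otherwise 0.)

The minimum is attained at p = 0, q = 0.25:
  (p | q) = max(0, 0.25) = 0.25
  ~q: Gödel ¬ of 0.25 = 0 (operand ≠ 0)
  (~q -> p): 0 ≤ 0, so result = 1
  ~(~q -> p): Gödel ¬ of 1 = 0 (operand ≠ 0)
  ((p | q) | ~(~q -> p)) = max(0.25, 0) = 0.25
Checking all 25 assignments confirms none give a value below 0.25.

0.25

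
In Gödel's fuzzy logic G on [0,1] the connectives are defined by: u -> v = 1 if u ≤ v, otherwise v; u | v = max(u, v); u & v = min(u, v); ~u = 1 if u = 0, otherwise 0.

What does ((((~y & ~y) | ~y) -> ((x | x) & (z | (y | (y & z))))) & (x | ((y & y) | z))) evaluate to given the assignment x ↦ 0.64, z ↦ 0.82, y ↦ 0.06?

~y: Gödel ¬ of 0.06 = 0 (operand ≠ 0)
~y: Gödel ¬ of 0.06 = 0 (operand ≠ 0)
(~y & ~y) = min(0, 0) = 0
~y: Gödel ¬ of 0.06 = 0 (operand ≠ 0)
((~y & ~y) | ~y) = max(0, 0) = 0
(x | x) = max(0.64, 0.64) = 0.64
(y & z) = min(0.06, 0.82) = 0.06
(y | (y & z)) = max(0.06, 0.06) = 0.06
(z | (y | (y & z))) = max(0.82, 0.06) = 0.82
((x | x) & (z | (y | (y & z)))) = min(0.64, 0.82) = 0.64
(((~y & ~y) | ~y) -> ((x | x) & (z | (y | (y & z))))): 0 ≤ 0.64, so result = 1
(y & y) = min(0.06, 0.06) = 0.06
((y & y) | z) = max(0.06, 0.82) = 0.82
(x | ((y & y) | z)) = max(0.64, 0.82) = 0.82
((((~y & ~y) | ~y) -> ((x | x) & (z | (y | (y & z))))) & (x | ((y & y) | z))) = min(1, 0.82) = 0.82

0.82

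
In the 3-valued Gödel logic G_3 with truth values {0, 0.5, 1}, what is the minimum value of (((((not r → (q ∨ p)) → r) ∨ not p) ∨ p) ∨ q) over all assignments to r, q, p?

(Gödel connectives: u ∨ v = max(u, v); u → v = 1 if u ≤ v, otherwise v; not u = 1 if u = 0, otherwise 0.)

0.50

The minimum is attained at r = 0, q = 0, p = 0.5:
  not r: Gödel ¬ of 0 = 1 (operand is 0)
  (q ∨ p) = max(0, 0.5) = 0.5
  (not r → (q ∨ p)): 1 > 0.5, so result = 0.5
  ((not r → (q ∨ p)) → r): 0.5 > 0, so result = 0
  not p: Gödel ¬ of 0.5 = 0 (operand ≠ 0)
  (((not r → (q ∨ p)) → r) ∨ not p) = max(0, 0) = 0
  ((((not r → (q ∨ p)) → r) ∨ not p) ∨ p) = max(0, 0.5) = 0.5
  (((((not r → (q ∨ p)) → r) ∨ not p) ∨ p) ∨ q) = max(0.5, 0) = 0.5
Checking all 27 assignments confirms none give a value below 0.50.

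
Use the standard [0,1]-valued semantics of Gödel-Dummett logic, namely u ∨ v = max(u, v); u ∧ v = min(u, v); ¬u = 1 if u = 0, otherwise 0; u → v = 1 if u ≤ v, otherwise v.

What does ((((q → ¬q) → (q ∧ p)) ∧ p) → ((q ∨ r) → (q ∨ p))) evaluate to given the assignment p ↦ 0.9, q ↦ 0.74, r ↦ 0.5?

1.00

¬q: Gödel ¬ of 0.74 = 0 (operand ≠ 0)
(q → ¬q): 0.74 > 0, so result = 0
(q ∧ p) = min(0.74, 0.9) = 0.74
((q → ¬q) → (q ∧ p)): 0 ≤ 0.74, so result = 1
(((q → ¬q) → (q ∧ p)) ∧ p) = min(1, 0.9) = 0.9
(q ∨ r) = max(0.74, 0.5) = 0.74
(q ∨ p) = max(0.74, 0.9) = 0.9
((q ∨ r) → (q ∨ p)): 0.74 ≤ 0.9, so result = 1
((((q → ¬q) → (q ∧ p)) ∧ p) → ((q ∨ r) → (q ∨ p))): 0.9 ≤ 1, so result = 1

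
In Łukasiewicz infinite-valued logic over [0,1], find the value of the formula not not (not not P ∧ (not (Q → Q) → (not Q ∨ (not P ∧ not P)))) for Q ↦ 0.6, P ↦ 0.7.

not P: Łukasiewicz ¬ gives 1 − 0.7 = 0.3
not not P: Łukasiewicz ¬ gives 1 − 0.3 = 0.7
(Q → Q): min(1, 1 − 0.6 + 0.6) = 1
not (Q → Q): Łukasiewicz ¬ gives 1 − 1 = 0
not Q: Łukasiewicz ¬ gives 1 − 0.6 = 0.4
not P: Łukasiewicz ¬ gives 1 − 0.7 = 0.3
not P: Łukasiewicz ¬ gives 1 − 0.7 = 0.3
(not P ∧ not P) = min(0.3, 0.3) = 0.3
(not Q ∨ (not P ∧ not P)) = max(0.4, 0.3) = 0.4
(not (Q → Q) → (not Q ∨ (not P ∧ not P))): min(1, 1 − 0 + 0.4) = 1
(not not P ∧ (not (Q → Q) → (not Q ∨ (not P ∧ not P)))) = min(0.7, 1) = 0.7
not (not not P ∧ (not (Q → Q) → (not Q ∨ (not P ∧ not P)))): Łukasiewicz ¬ gives 1 − 0.7 = 0.3
not not (not not P ∧ (not (Q → Q) → (not Q ∨ (not P ∧ not P)))): Łukasiewicz ¬ gives 1 − 0.3 = 0.7

0.70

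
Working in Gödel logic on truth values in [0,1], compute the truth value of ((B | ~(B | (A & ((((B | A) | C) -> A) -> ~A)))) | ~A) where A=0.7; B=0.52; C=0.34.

0.52

(B | A) = max(0.52, 0.7) = 0.7
((B | A) | C) = max(0.7, 0.34) = 0.7
(((B | A) | C) -> A): 0.7 ≤ 0.7, so result = 1
~A: Gödel ¬ of 0.7 = 0 (operand ≠ 0)
((((B | A) | C) -> A) -> ~A): 1 > 0, so result = 0
(A & ((((B | A) | C) -> A) -> ~A)) = min(0.7, 0) = 0
(B | (A & ((((B | A) | C) -> A) -> ~A))) = max(0.52, 0) = 0.52
~(B | (A & ((((B | A) | C) -> A) -> ~A))): Gödel ¬ of 0.52 = 0 (operand ≠ 0)
(B | ~(B | (A & ((((B | A) | C) -> A) -> ~A)))) = max(0.52, 0) = 0.52
~A: Gödel ¬ of 0.7 = 0 (operand ≠ 0)
((B | ~(B | (A & ((((B | A) | C) -> A) -> ~A)))) | ~A) = max(0.52, 0) = 0.52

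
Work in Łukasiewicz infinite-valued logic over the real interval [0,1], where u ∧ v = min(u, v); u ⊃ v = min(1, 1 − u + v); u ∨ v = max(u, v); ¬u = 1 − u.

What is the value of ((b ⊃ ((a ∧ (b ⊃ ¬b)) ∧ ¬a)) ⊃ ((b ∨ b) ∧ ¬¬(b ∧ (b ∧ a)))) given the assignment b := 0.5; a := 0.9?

¬b: Łukasiewicz ¬ gives 1 − 0.5 = 0.5
(b ⊃ ¬b): min(1, 1 − 0.5 + 0.5) = 1
(a ∧ (b ⊃ ¬b)) = min(0.9, 1) = 0.9
¬a: Łukasiewicz ¬ gives 1 − 0.9 = 0.1
((a ∧ (b ⊃ ¬b)) ∧ ¬a) = min(0.9, 0.1) = 0.1
(b ⊃ ((a ∧ (b ⊃ ¬b)) ∧ ¬a)): min(1, 1 − 0.5 + 0.1) = 0.6
(b ∨ b) = max(0.5, 0.5) = 0.5
(b ∧ a) = min(0.5, 0.9) = 0.5
(b ∧ (b ∧ a)) = min(0.5, 0.5) = 0.5
¬(b ∧ (b ∧ a)): Łukasiewicz ¬ gives 1 − 0.5 = 0.5
¬¬(b ∧ (b ∧ a)): Łukasiewicz ¬ gives 1 − 0.5 = 0.5
((b ∨ b) ∧ ¬¬(b ∧ (b ∧ a))) = min(0.5, 0.5) = 0.5
((b ⊃ ((a ∧ (b ⊃ ¬b)) ∧ ¬a)) ⊃ ((b ∨ b) ∧ ¬¬(b ∧ (b ∧ a)))): min(1, 1 − 0.6 + 0.5) = 0.9

0.90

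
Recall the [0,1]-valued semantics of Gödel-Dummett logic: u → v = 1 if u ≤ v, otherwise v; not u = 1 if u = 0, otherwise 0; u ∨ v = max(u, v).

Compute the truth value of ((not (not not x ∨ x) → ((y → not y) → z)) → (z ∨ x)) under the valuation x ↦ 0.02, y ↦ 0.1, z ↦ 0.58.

0.58

not x: Gödel ¬ of 0.02 = 0 (operand ≠ 0)
not not x: Gödel ¬ of 0 = 1 (operand is 0)
(not not x ∨ x) = max(1, 0.02) = 1
not (not not x ∨ x): Gödel ¬ of 1 = 0 (operand ≠ 0)
not y: Gödel ¬ of 0.1 = 0 (operand ≠ 0)
(y → not y): 0.1 > 0, so result = 0
((y → not y) → z): 0 ≤ 0.58, so result = 1
(not (not not x ∨ x) → ((y → not y) → z)): 0 ≤ 1, so result = 1
(z ∨ x) = max(0.58, 0.02) = 0.58
((not (not not x ∨ x) → ((y → not y) → z)) → (z ∨ x)): 1 > 0.58, so result = 0.58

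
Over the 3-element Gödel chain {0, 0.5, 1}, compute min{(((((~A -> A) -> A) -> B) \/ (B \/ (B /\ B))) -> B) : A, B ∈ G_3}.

The minimum is attained at A = 0.5, B = 0.5:
  ~A: Gödel ¬ of 0.5 = 0 (operand ≠ 0)
  (~A -> A): 0 ≤ 0.5, so result = 1
  ((~A -> A) -> A): 1 > 0.5, so result = 0.5
  (((~A -> A) -> A) -> B): 0.5 ≤ 0.5, so result = 1
  (B /\ B) = min(0.5, 0.5) = 0.5
  (B \/ (B /\ B)) = max(0.5, 0.5) = 0.5
  ((((~A -> A) -> A) -> B) \/ (B \/ (B /\ B))) = max(1, 0.5) = 1
  (((((~A -> A) -> A) -> B) \/ (B \/ (B /\ B))) -> B): 1 > 0.5, so result = 0.5
Checking all 9 assignments confirms none give a value below 0.50.

0.50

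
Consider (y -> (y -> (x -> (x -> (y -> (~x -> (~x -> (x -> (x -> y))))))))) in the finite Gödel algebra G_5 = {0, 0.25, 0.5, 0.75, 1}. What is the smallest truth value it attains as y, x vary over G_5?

1.00

Every assignment gives 1. For instance at y = 0, x = 0:
  ~x: Gödel ¬ of 0 = 1 (operand is 0)
  ~x: Gödel ¬ of 0 = 1 (operand is 0)
  (x -> y): 0 ≤ 0, so result = 1
  (x -> (x -> y)): 0 ≤ 1, so result = 1
  (~x -> (x -> (x -> y))): 1 ≤ 1, so result = 1
  (~x -> (~x -> (x -> (x -> y)))): 1 ≤ 1, so result = 1
  (y -> (~x -> (~x -> (x -> (x -> y))))): 0 ≤ 1, so result = 1
  (x -> (y -> (~x -> (~x -> (x -> (x -> y)))))): 0 ≤ 1, so result = 1
  (x -> (x -> (y -> (~x -> (~x -> (x -> (x -> y))))))): 0 ≤ 1, so result = 1
  (y -> (x -> (x -> (y -> (~x -> (~x -> (x -> (x -> y)))))))): 0 ≤ 1, so result = 1
  (y -> (y -> (x -> (x -> (y -> (~x -> (~x -> (x -> (x -> y))))))))): 0 ≤ 1, so result = 1
All 25 assignments give value 1 — the formula is a G_5-tautology.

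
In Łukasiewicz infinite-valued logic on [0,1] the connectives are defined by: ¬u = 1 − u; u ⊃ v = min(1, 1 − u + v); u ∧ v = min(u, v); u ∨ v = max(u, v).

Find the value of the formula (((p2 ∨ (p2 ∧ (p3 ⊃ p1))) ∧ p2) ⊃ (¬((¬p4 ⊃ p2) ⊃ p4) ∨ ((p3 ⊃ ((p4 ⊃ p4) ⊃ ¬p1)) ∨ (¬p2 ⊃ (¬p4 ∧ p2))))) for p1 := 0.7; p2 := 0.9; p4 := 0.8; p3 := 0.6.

(p3 ⊃ p1): min(1, 1 − 0.6 + 0.7) = 1
(p2 ∧ (p3 ⊃ p1)) = min(0.9, 1) = 0.9
(p2 ∨ (p2 ∧ (p3 ⊃ p1))) = max(0.9, 0.9) = 0.9
((p2 ∨ (p2 ∧ (p3 ⊃ p1))) ∧ p2) = min(0.9, 0.9) = 0.9
¬p4: Łukasiewicz ¬ gives 1 − 0.8 = 0.2
(¬p4 ⊃ p2): min(1, 1 − 0.2 + 0.9) = 1
((¬p4 ⊃ p2) ⊃ p4): min(1, 1 − 1 + 0.8) = 0.8
¬((¬p4 ⊃ p2) ⊃ p4): Łukasiewicz ¬ gives 1 − 0.8 = 0.2
(p4 ⊃ p4): min(1, 1 − 0.8 + 0.8) = 1
¬p1: Łukasiewicz ¬ gives 1 − 0.7 = 0.3
((p4 ⊃ p4) ⊃ ¬p1): min(1, 1 − 1 + 0.3) = 0.3
(p3 ⊃ ((p4 ⊃ p4) ⊃ ¬p1)): min(1, 1 − 0.6 + 0.3) = 0.7
¬p2: Łukasiewicz ¬ gives 1 − 0.9 = 0.1
¬p4: Łukasiewicz ¬ gives 1 − 0.8 = 0.2
(¬p4 ∧ p2) = min(0.2, 0.9) = 0.2
(¬p2 ⊃ (¬p4 ∧ p2)): min(1, 1 − 0.1 + 0.2) = 1
((p3 ⊃ ((p4 ⊃ p4) ⊃ ¬p1)) ∨ (¬p2 ⊃ (¬p4 ∧ p2))) = max(0.7, 1) = 1
(¬((¬p4 ⊃ p2) ⊃ p4) ∨ ((p3 ⊃ ((p4 ⊃ p4) ⊃ ¬p1)) ∨ (¬p2 ⊃ (¬p4 ∧ p2)))) = max(0.2, 1) = 1
(((p2 ∨ (p2 ∧ (p3 ⊃ p1))) ∧ p2) ⊃ (¬((¬p4 ⊃ p2) ⊃ p4) ∨ ((p3 ⊃ ((p4 ⊃ p4) ⊃ ¬p1)) ∨ (¬p2 ⊃ (¬p4 ∧ p2))))): min(1, 1 − 0.9 + 1) = 1

1.00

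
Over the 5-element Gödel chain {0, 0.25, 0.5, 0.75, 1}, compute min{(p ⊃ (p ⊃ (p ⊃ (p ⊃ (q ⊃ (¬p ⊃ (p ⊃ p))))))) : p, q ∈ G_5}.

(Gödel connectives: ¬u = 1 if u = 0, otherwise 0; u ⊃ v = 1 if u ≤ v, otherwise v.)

Every assignment gives 1. For instance at p = 0, q = 0:
  ¬p: Gödel ¬ of 0 = 1 (operand is 0)
  (p ⊃ p): 0 ≤ 0, so result = 1
  (¬p ⊃ (p ⊃ p)): 1 ≤ 1, so result = 1
  (q ⊃ (¬p ⊃ (p ⊃ p))): 0 ≤ 1, so result = 1
  (p ⊃ (q ⊃ (¬p ⊃ (p ⊃ p)))): 0 ≤ 1, so result = 1
  (p ⊃ (p ⊃ (q ⊃ (¬p ⊃ (p ⊃ p))))): 0 ≤ 1, so result = 1
  (p ⊃ (p ⊃ (p ⊃ (q ⊃ (¬p ⊃ (p ⊃ p)))))): 0 ≤ 1, so result = 1
  (p ⊃ (p ⊃ (p ⊃ (p ⊃ (q ⊃ (¬p ⊃ (p ⊃ p))))))): 0 ≤ 1, so result = 1
All 25 assignments give value 1 — the formula is a G_5-tautology.

1.00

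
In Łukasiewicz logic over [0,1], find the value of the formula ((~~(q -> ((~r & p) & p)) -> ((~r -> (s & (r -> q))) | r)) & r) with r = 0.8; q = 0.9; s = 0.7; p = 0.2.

0.80

~r: Łukasiewicz ¬ gives 1 − 0.8 = 0.2
(~r & p) = min(0.2, 0.2) = 0.2
((~r & p) & p) = min(0.2, 0.2) = 0.2
(q -> ((~r & p) & p)): min(1, 1 − 0.9 + 0.2) = 0.3
~(q -> ((~r & p) & p)): Łukasiewicz ¬ gives 1 − 0.3 = 0.7
~~(q -> ((~r & p) & p)): Łukasiewicz ¬ gives 1 − 0.7 = 0.3
~r: Łukasiewicz ¬ gives 1 − 0.8 = 0.2
(r -> q): min(1, 1 − 0.8 + 0.9) = 1
(s & (r -> q)) = min(0.7, 1) = 0.7
(~r -> (s & (r -> q))): min(1, 1 − 0.2 + 0.7) = 1
((~r -> (s & (r -> q))) | r) = max(1, 0.8) = 1
(~~(q -> ((~r & p) & p)) -> ((~r -> (s & (r -> q))) | r)): min(1, 1 − 0.3 + 1) = 1
((~~(q -> ((~r & p) & p)) -> ((~r -> (s & (r -> q))) | r)) & r) = min(1, 0.8) = 0.8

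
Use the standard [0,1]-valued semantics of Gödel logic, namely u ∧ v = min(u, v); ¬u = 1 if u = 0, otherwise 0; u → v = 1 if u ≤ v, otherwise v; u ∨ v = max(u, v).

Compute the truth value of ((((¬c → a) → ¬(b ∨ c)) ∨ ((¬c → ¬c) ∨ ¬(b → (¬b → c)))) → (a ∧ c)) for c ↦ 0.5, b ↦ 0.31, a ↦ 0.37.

0.37

¬c: Gödel ¬ of 0.5 = 0 (operand ≠ 0)
(¬c → a): 0 ≤ 0.37, so result = 1
(b ∨ c) = max(0.31, 0.5) = 0.5
¬(b ∨ c): Gödel ¬ of 0.5 = 0 (operand ≠ 0)
((¬c → a) → ¬(b ∨ c)): 1 > 0, so result = 0
¬c: Gödel ¬ of 0.5 = 0 (operand ≠ 0)
¬c: Gödel ¬ of 0.5 = 0 (operand ≠ 0)
(¬c → ¬c): 0 ≤ 0, so result = 1
¬b: Gödel ¬ of 0.31 = 0 (operand ≠ 0)
(¬b → c): 0 ≤ 0.5, so result = 1
(b → (¬b → c)): 0.31 ≤ 1, so result = 1
¬(b → (¬b → c)): Gödel ¬ of 1 = 0 (operand ≠ 0)
((¬c → ¬c) ∨ ¬(b → (¬b → c))) = max(1, 0) = 1
(((¬c → a) → ¬(b ∨ c)) ∨ ((¬c → ¬c) ∨ ¬(b → (¬b → c)))) = max(0, 1) = 1
(a ∧ c) = min(0.37, 0.5) = 0.37
((((¬c → a) → ¬(b ∨ c)) ∨ ((¬c → ¬c) ∨ ¬(b → (¬b → c)))) → (a ∧ c)): 1 > 0.37, so result = 0.37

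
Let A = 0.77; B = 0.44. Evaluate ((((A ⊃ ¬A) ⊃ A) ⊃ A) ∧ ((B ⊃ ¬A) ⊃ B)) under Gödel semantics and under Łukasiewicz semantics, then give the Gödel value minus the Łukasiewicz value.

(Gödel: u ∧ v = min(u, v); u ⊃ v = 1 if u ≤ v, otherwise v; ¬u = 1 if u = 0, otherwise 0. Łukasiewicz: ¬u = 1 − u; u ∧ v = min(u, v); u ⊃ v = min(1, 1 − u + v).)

0.12

Gödel evaluation:
  ¬A: Gödel ¬ of 0.77 = 0 (operand ≠ 0)
  (A ⊃ ¬A): 0.77 > 0, so result = 0
  ((A ⊃ ¬A) ⊃ A): 0 ≤ 0.77, so result = 1
  (((A ⊃ ¬A) ⊃ A) ⊃ A): 1 > 0.77, so result = 0.77
  ¬A: Gödel ¬ of 0.77 = 0 (operand ≠ 0)
  (B ⊃ ¬A): 0.44 > 0, so result = 0
  ((B ⊃ ¬A) ⊃ B): 0 ≤ 0.44, so result = 1
  ((((A ⊃ ¬A) ⊃ A) ⊃ A) ∧ ((B ⊃ ¬A) ⊃ B)) = min(0.77, 1) = 0.77
  Gödel value = 0.77
Łukasiewicz evaluation:
  ¬A: Łukasiewicz ¬ gives 1 − 0.77 = 0.23
  (A ⊃ ¬A): min(1, 1 − 0.77 + 0.23) = 0.46
  ((A ⊃ ¬A) ⊃ A): min(1, 1 − 0.46 + 0.77) = 1
  (((A ⊃ ¬A) ⊃ A) ⊃ A): min(1, 1 − 1 + 0.77) = 0.77
  ¬A: Łukasiewicz ¬ gives 1 − 0.77 = 0.23
  (B ⊃ ¬A): min(1, 1 − 0.44 + 0.23) = 0.79
  ((B ⊃ ¬A) ⊃ B): min(1, 1 − 0.79 + 0.44) = 0.65
  ((((A ⊃ ¬A) ⊃ A) ⊃ A) ∧ ((B ⊃ ¬A) ⊃ B)) = min(0.77, 0.65) = 0.65
  Łukasiewicz value = 0.65
Difference: 0.77 − 0.65 = 0.12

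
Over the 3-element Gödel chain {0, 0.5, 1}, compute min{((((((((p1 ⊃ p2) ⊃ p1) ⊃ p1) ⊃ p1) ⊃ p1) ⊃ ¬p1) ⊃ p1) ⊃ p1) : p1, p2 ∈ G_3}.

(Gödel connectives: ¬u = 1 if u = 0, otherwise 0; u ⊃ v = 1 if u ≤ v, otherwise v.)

0.50

The minimum is attained at p1 = 0.5, p2 = 0:
  (p1 ⊃ p2): 0.5 > 0, so result = 0
  ((p1 ⊃ p2) ⊃ p1): 0 ≤ 0.5, so result = 1
  (((p1 ⊃ p2) ⊃ p1) ⊃ p1): 1 > 0.5, so result = 0.5
  ((((p1 ⊃ p2) ⊃ p1) ⊃ p1) ⊃ p1): 0.5 ≤ 0.5, so result = 1
  (((((p1 ⊃ p2) ⊃ p1) ⊃ p1) ⊃ p1) ⊃ p1): 1 > 0.5, so result = 0.5
  ¬p1: Gödel ¬ of 0.5 = 0 (operand ≠ 0)
  ((((((p1 ⊃ p2) ⊃ p1) ⊃ p1) ⊃ p1) ⊃ p1) ⊃ ¬p1): 0.5 > 0, so result = 0
  (((((((p1 ⊃ p2) ⊃ p1) ⊃ p1) ⊃ p1) ⊃ p1) ⊃ ¬p1) ⊃ p1): 0 ≤ 0.5, so result = 1
  ((((((((p1 ⊃ p2) ⊃ p1) ⊃ p1) ⊃ p1) ⊃ p1) ⊃ ¬p1) ⊃ p1) ⊃ p1): 1 > 0.5, so result = 0.5
Checking all 9 assignments confirms none give a value below 0.50.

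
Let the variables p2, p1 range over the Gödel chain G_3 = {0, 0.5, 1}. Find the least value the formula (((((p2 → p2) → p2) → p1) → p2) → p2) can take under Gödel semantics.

The minimum is attained at p2 = 0.5, p1 = 0:
  (p2 → p2): 0.5 ≤ 0.5, so result = 1
  ((p2 → p2) → p2): 1 > 0.5, so result = 0.5
  (((p2 → p2) → p2) → p1): 0.5 > 0, so result = 0
  ((((p2 → p2) → p2) → p1) → p2): 0 ≤ 0.5, so result = 1
  (((((p2 → p2) → p2) → p1) → p2) → p2): 1 > 0.5, so result = 0.5
Checking all 9 assignments confirms none give a value below 0.50.

0.50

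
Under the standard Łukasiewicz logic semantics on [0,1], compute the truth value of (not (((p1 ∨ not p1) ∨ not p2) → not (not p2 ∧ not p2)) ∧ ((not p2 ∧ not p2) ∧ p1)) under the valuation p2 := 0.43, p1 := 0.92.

not p1: Łukasiewicz ¬ gives 1 − 0.92 = 0.08
(p1 ∨ not p1) = max(0.92, 0.08) = 0.92
not p2: Łukasiewicz ¬ gives 1 − 0.43 = 0.57
((p1 ∨ not p1) ∨ not p2) = max(0.92, 0.57) = 0.92
not p2: Łukasiewicz ¬ gives 1 − 0.43 = 0.57
not p2: Łukasiewicz ¬ gives 1 − 0.43 = 0.57
(not p2 ∧ not p2) = min(0.57, 0.57) = 0.57
not (not p2 ∧ not p2): Łukasiewicz ¬ gives 1 − 0.57 = 0.43
(((p1 ∨ not p1) ∨ not p2) → not (not p2 ∧ not p2)): min(1, 1 − 0.92 + 0.43) = 0.51
not (((p1 ∨ not p1) ∨ not p2) → not (not p2 ∧ not p2)): Łukasiewicz ¬ gives 1 − 0.51 = 0.49
not p2: Łukasiewicz ¬ gives 1 − 0.43 = 0.57
not p2: Łukasiewicz ¬ gives 1 − 0.43 = 0.57
(not p2 ∧ not p2) = min(0.57, 0.57) = 0.57
((not p2 ∧ not p2) ∧ p1) = min(0.57, 0.92) = 0.57
(not (((p1 ∨ not p1) ∨ not p2) → not (not p2 ∧ not p2)) ∧ ((not p2 ∧ not p2) ∧ p1)) = min(0.49, 0.57) = 0.49

0.49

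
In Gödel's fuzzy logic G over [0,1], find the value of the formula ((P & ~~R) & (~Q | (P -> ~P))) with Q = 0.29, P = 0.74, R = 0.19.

~R: Gödel ¬ of 0.19 = 0 (operand ≠ 0)
~~R: Gödel ¬ of 0 = 1 (operand is 0)
(P & ~~R) = min(0.74, 1) = 0.74
~Q: Gödel ¬ of 0.29 = 0 (operand ≠ 0)
~P: Gödel ¬ of 0.74 = 0 (operand ≠ 0)
(P -> ~P): 0.74 > 0, so result = 0
(~Q | (P -> ~P)) = max(0, 0) = 0
((P & ~~R) & (~Q | (P -> ~P))) = min(0.74, 0) = 0

0.00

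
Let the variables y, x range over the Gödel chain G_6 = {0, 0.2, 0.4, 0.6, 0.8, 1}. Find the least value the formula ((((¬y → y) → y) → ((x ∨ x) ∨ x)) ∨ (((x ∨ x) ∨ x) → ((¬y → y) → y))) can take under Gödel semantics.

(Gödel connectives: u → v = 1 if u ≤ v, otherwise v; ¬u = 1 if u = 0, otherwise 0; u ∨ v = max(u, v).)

Every assignment gives 1. For instance at y = 0, x = 0:
  ¬y: Gödel ¬ of 0 = 1 (operand is 0)
  (¬y → y): 1 > 0, so result = 0
  ((¬y → y) → y): 0 ≤ 0, so result = 1
  (x ∨ x) = max(0, 0) = 0
  ((x ∨ x) ∨ x) = max(0, 0) = 0
  (((¬y → y) → y) → ((x ∨ x) ∨ x)): 1 > 0, so result = 0
  (x ∨ x) = max(0, 0) = 0
  ((x ∨ x) ∨ x) = max(0, 0) = 0
  ¬y: Gödel ¬ of 0 = 1 (operand is 0)
  (¬y → y): 1 > 0, so result = 0
  ((¬y → y) → y): 0 ≤ 0, so result = 1
  (((x ∨ x) ∨ x) → ((¬y → y) → y)): 0 ≤ 1, so result = 1
  ((((¬y → y) → y) → ((x ∨ x) ∨ x)) ∨ (((x ∨ x) ∨ x) → ((¬y → y) → y))) = max(0, 1) = 1
All 36 assignments give value 1 — the formula is a G_6-tautology.

1.00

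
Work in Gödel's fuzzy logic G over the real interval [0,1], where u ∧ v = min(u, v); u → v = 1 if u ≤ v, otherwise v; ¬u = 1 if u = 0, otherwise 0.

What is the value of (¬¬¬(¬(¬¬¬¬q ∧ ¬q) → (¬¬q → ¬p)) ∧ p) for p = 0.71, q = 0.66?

¬q: Gödel ¬ of 0.66 = 0 (operand ≠ 0)
¬¬q: Gödel ¬ of 0 = 1 (operand is 0)
¬¬¬q: Gödel ¬ of 1 = 0 (operand ≠ 0)
¬¬¬¬q: Gödel ¬ of 0 = 1 (operand is 0)
¬q: Gödel ¬ of 0.66 = 0 (operand ≠ 0)
(¬¬¬¬q ∧ ¬q) = min(1, 0) = 0
¬(¬¬¬¬q ∧ ¬q): Gödel ¬ of 0 = 1 (operand is 0)
¬q: Gödel ¬ of 0.66 = 0 (operand ≠ 0)
¬¬q: Gödel ¬ of 0 = 1 (operand is 0)
¬p: Gödel ¬ of 0.71 = 0 (operand ≠ 0)
(¬¬q → ¬p): 1 > 0, so result = 0
(¬(¬¬¬¬q ∧ ¬q) → (¬¬q → ¬p)): 1 > 0, so result = 0
¬(¬(¬¬¬¬q ∧ ¬q) → (¬¬q → ¬p)): Gödel ¬ of 0 = 1 (operand is 0)
¬¬(¬(¬¬¬¬q ∧ ¬q) → (¬¬q → ¬p)): Gödel ¬ of 1 = 0 (operand ≠ 0)
¬¬¬(¬(¬¬¬¬q ∧ ¬q) → (¬¬q → ¬p)): Gödel ¬ of 0 = 1 (operand is 0)
(¬¬¬(¬(¬¬¬¬q ∧ ¬q) → (¬¬q → ¬p)) ∧ p) = min(1, 0.71) = 0.71

0.71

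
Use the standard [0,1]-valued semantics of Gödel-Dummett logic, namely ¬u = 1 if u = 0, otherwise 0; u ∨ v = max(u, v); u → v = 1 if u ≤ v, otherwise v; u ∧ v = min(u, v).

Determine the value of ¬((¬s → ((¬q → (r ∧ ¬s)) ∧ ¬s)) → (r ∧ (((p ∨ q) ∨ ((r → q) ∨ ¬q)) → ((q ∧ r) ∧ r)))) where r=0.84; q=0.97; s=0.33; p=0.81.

0.00

¬s: Gödel ¬ of 0.33 = 0 (operand ≠ 0)
¬q: Gödel ¬ of 0.97 = 0 (operand ≠ 0)
¬s: Gödel ¬ of 0.33 = 0 (operand ≠ 0)
(r ∧ ¬s) = min(0.84, 0) = 0
(¬q → (r ∧ ¬s)): 0 ≤ 0, so result = 1
¬s: Gödel ¬ of 0.33 = 0 (operand ≠ 0)
((¬q → (r ∧ ¬s)) ∧ ¬s) = min(1, 0) = 0
(¬s → ((¬q → (r ∧ ¬s)) ∧ ¬s)): 0 ≤ 0, so result = 1
(p ∨ q) = max(0.81, 0.97) = 0.97
(r → q): 0.84 ≤ 0.97, so result = 1
¬q: Gödel ¬ of 0.97 = 0 (operand ≠ 0)
((r → q) ∨ ¬q) = max(1, 0) = 1
((p ∨ q) ∨ ((r → q) ∨ ¬q)) = max(0.97, 1) = 1
(q ∧ r) = min(0.97, 0.84) = 0.84
((q ∧ r) ∧ r) = min(0.84, 0.84) = 0.84
(((p ∨ q) ∨ ((r → q) ∨ ¬q)) → ((q ∧ r) ∧ r)): 1 > 0.84, so result = 0.84
(r ∧ (((p ∨ q) ∨ ((r → q) ∨ ¬q)) → ((q ∧ r) ∧ r))) = min(0.84, 0.84) = 0.84
((¬s → ((¬q → (r ∧ ¬s)) ∧ ¬s)) → (r ∧ (((p ∨ q) ∨ ((r → q) ∨ ¬q)) → ((q ∧ r) ∧ r)))): 1 > 0.84, so result = 0.84
¬((¬s → ((¬q → (r ∧ ¬s)) ∧ ¬s)) → (r ∧ (((p ∨ q) ∨ ((r → q) ∨ ¬q)) → ((q ∧ r) ∧ r)))): Gödel ¬ of 0.84 = 0 (operand ≠ 0)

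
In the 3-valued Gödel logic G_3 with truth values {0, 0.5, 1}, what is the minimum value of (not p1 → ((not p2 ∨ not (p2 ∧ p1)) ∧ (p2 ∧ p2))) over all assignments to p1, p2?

0.00

The minimum is attained at p1 = 0, p2 = 0:
  not p1: Gödel ¬ of 0 = 1 (operand is 0)
  not p2: Gödel ¬ of 0 = 1 (operand is 0)
  (p2 ∧ p1) = min(0, 0) = 0
  not (p2 ∧ p1): Gödel ¬ of 0 = 1 (operand is 0)
  (not p2 ∨ not (p2 ∧ p1)) = max(1, 1) = 1
  (p2 ∧ p2) = min(0, 0) = 0
  ((not p2 ∨ not (p2 ∧ p1)) ∧ (p2 ∧ p2)) = min(1, 0) = 0
  (not p1 → ((not p2 ∨ not (p2 ∧ p1)) ∧ (p2 ∧ p2))): 1 > 0, so result = 0
Checking all 9 assignments confirms none give a value below 0.00.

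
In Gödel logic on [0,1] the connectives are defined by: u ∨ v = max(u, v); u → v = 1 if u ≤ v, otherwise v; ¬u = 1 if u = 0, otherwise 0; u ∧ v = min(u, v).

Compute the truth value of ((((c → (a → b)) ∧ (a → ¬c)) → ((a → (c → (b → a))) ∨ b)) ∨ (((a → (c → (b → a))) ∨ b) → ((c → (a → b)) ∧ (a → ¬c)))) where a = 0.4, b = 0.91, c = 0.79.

1.00

(a → b): 0.4 ≤ 0.91, so result = 1
(c → (a → b)): 0.79 ≤ 1, so result = 1
¬c: Gödel ¬ of 0.79 = 0 (operand ≠ 0)
(a → ¬c): 0.4 > 0, so result = 0
((c → (a → b)) ∧ (a → ¬c)) = min(1, 0) = 0
(b → a): 0.91 > 0.4, so result = 0.4
(c → (b → a)): 0.79 > 0.4, so result = 0.4
(a → (c → (b → a))): 0.4 ≤ 0.4, so result = 1
((a → (c → (b → a))) ∨ b) = max(1, 0.91) = 1
(((c → (a → b)) ∧ (a → ¬c)) → ((a → (c → (b → a))) ∨ b)): 0 ≤ 1, so result = 1
(b → a): 0.91 > 0.4, so result = 0.4
(c → (b → a)): 0.79 > 0.4, so result = 0.4
(a → (c → (b → a))): 0.4 ≤ 0.4, so result = 1
((a → (c → (b → a))) ∨ b) = max(1, 0.91) = 1
(a → b): 0.4 ≤ 0.91, so result = 1
(c → (a → b)): 0.79 ≤ 1, so result = 1
¬c: Gödel ¬ of 0.79 = 0 (operand ≠ 0)
(a → ¬c): 0.4 > 0, so result = 0
((c → (a → b)) ∧ (a → ¬c)) = min(1, 0) = 0
(((a → (c → (b → a))) ∨ b) → ((c → (a → b)) ∧ (a → ¬c))): 1 > 0, so result = 0
((((c → (a → b)) ∧ (a → ¬c)) → ((a → (c → (b → a))) ∨ b)) ∨ (((a → (c → (b → a))) ∨ b) → ((c → (a → b)) ∧ (a → ¬c)))) = max(1, 0) = 1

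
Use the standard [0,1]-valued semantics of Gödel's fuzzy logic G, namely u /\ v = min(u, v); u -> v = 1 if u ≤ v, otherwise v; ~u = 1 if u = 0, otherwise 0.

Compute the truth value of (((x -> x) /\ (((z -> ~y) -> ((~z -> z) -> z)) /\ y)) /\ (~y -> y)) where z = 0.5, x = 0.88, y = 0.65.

0.65

(x -> x): 0.88 ≤ 0.88, so result = 1
~y: Gödel ¬ of 0.65 = 0 (operand ≠ 0)
(z -> ~y): 0.5 > 0, so result = 0
~z: Gödel ¬ of 0.5 = 0 (operand ≠ 0)
(~z -> z): 0 ≤ 0.5, so result = 1
((~z -> z) -> z): 1 > 0.5, so result = 0.5
((z -> ~y) -> ((~z -> z) -> z)): 0 ≤ 0.5, so result = 1
(((z -> ~y) -> ((~z -> z) -> z)) /\ y) = min(1, 0.65) = 0.65
((x -> x) /\ (((z -> ~y) -> ((~z -> z) -> z)) /\ y)) = min(1, 0.65) = 0.65
~y: Gödel ¬ of 0.65 = 0 (operand ≠ 0)
(~y -> y): 0 ≤ 0.65, so result = 1
(((x -> x) /\ (((z -> ~y) -> ((~z -> z) -> z)) /\ y)) /\ (~y -> y)) = min(0.65, 1) = 0.65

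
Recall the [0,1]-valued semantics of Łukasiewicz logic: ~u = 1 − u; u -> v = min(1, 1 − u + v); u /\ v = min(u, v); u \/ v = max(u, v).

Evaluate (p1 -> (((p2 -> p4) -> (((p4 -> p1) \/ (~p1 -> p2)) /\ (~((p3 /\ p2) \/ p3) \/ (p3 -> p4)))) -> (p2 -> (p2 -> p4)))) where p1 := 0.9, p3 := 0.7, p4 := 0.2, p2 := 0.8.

0.70

(p2 -> p4): min(1, 1 − 0.8 + 0.2) = 0.4
(p4 -> p1): min(1, 1 − 0.2 + 0.9) = 1
~p1: Łukasiewicz ¬ gives 1 − 0.9 = 0.1
(~p1 -> p2): min(1, 1 − 0.1 + 0.8) = 1
((p4 -> p1) \/ (~p1 -> p2)) = max(1, 1) = 1
(p3 /\ p2) = min(0.7, 0.8) = 0.7
((p3 /\ p2) \/ p3) = max(0.7, 0.7) = 0.7
~((p3 /\ p2) \/ p3): Łukasiewicz ¬ gives 1 − 0.7 = 0.3
(p3 -> p4): min(1, 1 − 0.7 + 0.2) = 0.5
(~((p3 /\ p2) \/ p3) \/ (p3 -> p4)) = max(0.3, 0.5) = 0.5
(((p4 -> p1) \/ (~p1 -> p2)) /\ (~((p3 /\ p2) \/ p3) \/ (p3 -> p4))) = min(1, 0.5) = 0.5
((p2 -> p4) -> (((p4 -> p1) \/ (~p1 -> p2)) /\ (~((p3 /\ p2) \/ p3) \/ (p3 -> p4)))): min(1, 1 − 0.4 + 0.5) = 1
(p2 -> p4): min(1, 1 − 0.8 + 0.2) = 0.4
(p2 -> (p2 -> p4)): min(1, 1 − 0.8 + 0.4) = 0.6
(((p2 -> p4) -> (((p4 -> p1) \/ (~p1 -> p2)) /\ (~((p3 /\ p2) \/ p3) \/ (p3 -> p4)))) -> (p2 -> (p2 -> p4))): min(1, 1 − 1 + 0.6) = 0.6
(p1 -> (((p2 -> p4) -> (((p4 -> p1) \/ (~p1 -> p2)) /\ (~((p3 /\ p2) \/ p3) \/ (p3 -> p4)))) -> (p2 -> (p2 -> p4)))): min(1, 1 − 0.9 + 0.6) = 0.7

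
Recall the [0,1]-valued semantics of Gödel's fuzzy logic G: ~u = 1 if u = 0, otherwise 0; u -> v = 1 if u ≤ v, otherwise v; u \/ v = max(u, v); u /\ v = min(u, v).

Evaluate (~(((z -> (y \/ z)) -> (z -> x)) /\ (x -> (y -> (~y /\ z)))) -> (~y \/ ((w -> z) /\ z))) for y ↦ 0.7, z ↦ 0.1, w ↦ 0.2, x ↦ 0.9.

(y \/ z) = max(0.7, 0.1) = 0.7
(z -> (y \/ z)): 0.1 ≤ 0.7, so result = 1
(z -> x): 0.1 ≤ 0.9, so result = 1
((z -> (y \/ z)) -> (z -> x)): 1 ≤ 1, so result = 1
~y: Gödel ¬ of 0.7 = 0 (operand ≠ 0)
(~y /\ z) = min(0, 0.1) = 0
(y -> (~y /\ z)): 0.7 > 0, so result = 0
(x -> (y -> (~y /\ z))): 0.9 > 0, so result = 0
(((z -> (y \/ z)) -> (z -> x)) /\ (x -> (y -> (~y /\ z)))) = min(1, 0) = 0
~(((z -> (y \/ z)) -> (z -> x)) /\ (x -> (y -> (~y /\ z)))): Gödel ¬ of 0 = 1 (operand is 0)
~y: Gödel ¬ of 0.7 = 0 (operand ≠ 0)
(w -> z): 0.2 > 0.1, so result = 0.1
((w -> z) /\ z) = min(0.1, 0.1) = 0.1
(~y \/ ((w -> z) /\ z)) = max(0, 0.1) = 0.1
(~(((z -> (y \/ z)) -> (z -> x)) /\ (x -> (y -> (~y /\ z)))) -> (~y \/ ((w -> z) /\ z))): 1 > 0.1, so result = 0.1

0.10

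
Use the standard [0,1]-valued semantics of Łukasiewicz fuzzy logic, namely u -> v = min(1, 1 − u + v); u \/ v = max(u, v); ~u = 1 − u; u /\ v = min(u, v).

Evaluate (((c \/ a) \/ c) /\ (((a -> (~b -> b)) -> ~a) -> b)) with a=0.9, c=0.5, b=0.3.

(c \/ a) = max(0.5, 0.9) = 0.9
((c \/ a) \/ c) = max(0.9, 0.5) = 0.9
~b: Łukasiewicz ¬ gives 1 − 0.3 = 0.7
(~b -> b): min(1, 1 − 0.7 + 0.3) = 0.6
(a -> (~b -> b)): min(1, 1 − 0.9 + 0.6) = 0.7
~a: Łukasiewicz ¬ gives 1 − 0.9 = 0.1
((a -> (~b -> b)) -> ~a): min(1, 1 − 0.7 + 0.1) = 0.4
(((a -> (~b -> b)) -> ~a) -> b): min(1, 1 − 0.4 + 0.3) = 0.9
(((c \/ a) \/ c) /\ (((a -> (~b -> b)) -> ~a) -> b)) = min(0.9, 0.9) = 0.9

0.90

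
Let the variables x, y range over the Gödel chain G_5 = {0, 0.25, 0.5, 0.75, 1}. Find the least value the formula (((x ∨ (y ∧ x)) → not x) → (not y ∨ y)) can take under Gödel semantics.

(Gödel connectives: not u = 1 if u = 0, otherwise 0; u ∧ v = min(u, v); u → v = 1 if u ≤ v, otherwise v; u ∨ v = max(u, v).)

0.25

The minimum is attained at x = 0, y = 0.25:
  (y ∧ x) = min(0.25, 0) = 0
  (x ∨ (y ∧ x)) = max(0, 0) = 0
  not x: Gödel ¬ of 0 = 1 (operand is 0)
  ((x ∨ (y ∧ x)) → not x): 0 ≤ 1, so result = 1
  not y: Gödel ¬ of 0.25 = 0 (operand ≠ 0)
  (not y ∨ y) = max(0, 0.25) = 0.25
  (((x ∨ (y ∧ x)) → not x) → (not y ∨ y)): 1 > 0.25, so result = 0.25
Checking all 25 assignments confirms none give a value below 0.25.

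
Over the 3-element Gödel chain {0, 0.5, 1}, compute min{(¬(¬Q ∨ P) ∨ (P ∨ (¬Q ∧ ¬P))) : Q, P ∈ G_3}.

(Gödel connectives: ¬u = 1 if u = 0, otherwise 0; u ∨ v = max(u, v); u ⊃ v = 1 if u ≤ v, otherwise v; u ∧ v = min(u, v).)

0.50

The minimum is attained at Q = 0, P = 0.5:
  ¬Q: Gödel ¬ of 0 = 1 (operand is 0)
  (¬Q ∨ P) = max(1, 0.5) = 1
  ¬(¬Q ∨ P): Gödel ¬ of 1 = 0 (operand ≠ 0)
  ¬Q: Gödel ¬ of 0 = 1 (operand is 0)
  ¬P: Gödel ¬ of 0.5 = 0 (operand ≠ 0)
  (¬Q ∧ ¬P) = min(1, 0) = 0
  (P ∨ (¬Q ∧ ¬P)) = max(0.5, 0) = 0.5
  (¬(¬Q ∨ P) ∨ (P ∨ (¬Q ∧ ¬P))) = max(0, 0.5) = 0.5
Checking all 9 assignments confirms none give a value below 0.50.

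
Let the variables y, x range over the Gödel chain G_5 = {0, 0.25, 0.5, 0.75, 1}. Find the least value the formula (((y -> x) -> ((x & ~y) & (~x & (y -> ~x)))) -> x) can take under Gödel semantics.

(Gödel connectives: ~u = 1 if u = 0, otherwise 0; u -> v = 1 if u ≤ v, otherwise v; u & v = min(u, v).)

0.00

The minimum is attained at y = 0.25, x = 0:
  (y -> x): 0.25 > 0, so result = 0
  ~y: Gödel ¬ of 0.25 = 0 (operand ≠ 0)
  (x & ~y) = min(0, 0) = 0
  ~x: Gödel ¬ of 0 = 1 (operand is 0)
  ~x: Gödel ¬ of 0 = 1 (operand is 0)
  (y -> ~x): 0.25 ≤ 1, so result = 1
  (~x & (y -> ~x)) = min(1, 1) = 1
  ((x & ~y) & (~x & (y -> ~x))) = min(0, 1) = 0
  ((y -> x) -> ((x & ~y) & (~x & (y -> ~x)))): 0 ≤ 0, so result = 1
  (((y -> x) -> ((x & ~y) & (~x & (y -> ~x)))) -> x): 1 > 0, so result = 0
Checking all 25 assignments confirms none give a value below 0.00.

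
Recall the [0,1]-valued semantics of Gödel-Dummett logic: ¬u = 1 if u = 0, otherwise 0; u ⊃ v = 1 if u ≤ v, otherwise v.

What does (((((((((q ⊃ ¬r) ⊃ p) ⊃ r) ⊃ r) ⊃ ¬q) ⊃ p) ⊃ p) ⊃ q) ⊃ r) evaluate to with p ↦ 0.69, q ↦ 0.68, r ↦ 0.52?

0.52

¬r: Gödel ¬ of 0.52 = 0 (operand ≠ 0)
(q ⊃ ¬r): 0.68 > 0, so result = 0
((q ⊃ ¬r) ⊃ p): 0 ≤ 0.69, so result = 1
(((q ⊃ ¬r) ⊃ p) ⊃ r): 1 > 0.52, so result = 0.52
((((q ⊃ ¬r) ⊃ p) ⊃ r) ⊃ r): 0.52 ≤ 0.52, so result = 1
¬q: Gödel ¬ of 0.68 = 0 (operand ≠ 0)
(((((q ⊃ ¬r) ⊃ p) ⊃ r) ⊃ r) ⊃ ¬q): 1 > 0, so result = 0
((((((q ⊃ ¬r) ⊃ p) ⊃ r) ⊃ r) ⊃ ¬q) ⊃ p): 0 ≤ 0.69, so result = 1
(((((((q ⊃ ¬r) ⊃ p) ⊃ r) ⊃ r) ⊃ ¬q) ⊃ p) ⊃ p): 1 > 0.69, so result = 0.69
((((((((q ⊃ ¬r) ⊃ p) ⊃ r) ⊃ r) ⊃ ¬q) ⊃ p) ⊃ p) ⊃ q): 0.69 > 0.68, so result = 0.68
(((((((((q ⊃ ¬r) ⊃ p) ⊃ r) ⊃ r) ⊃ ¬q) ⊃ p) ⊃ p) ⊃ q) ⊃ r): 0.68 > 0.52, so result = 0.52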